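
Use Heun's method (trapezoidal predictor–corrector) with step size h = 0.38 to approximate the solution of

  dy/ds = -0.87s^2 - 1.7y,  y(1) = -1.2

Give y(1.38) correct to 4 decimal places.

-1.0485

Heun: k1 = f(s_n, y_n); k2 = f(s_n + h, y_n + h·k1); y_{n+1} = y_n + (h/2)·(k1 + k2).
s=1.000000, y=-1.200000:
  k1 = f(1.000000, -1.200000) = 1.170000
  k2 = f(1.380000, -0.755400) = -0.372648
  y ← -1.200000 + (0.38/2)·(1.170000 + (-0.372648)) = -1.048503
y(1.38) ≈ -1.0485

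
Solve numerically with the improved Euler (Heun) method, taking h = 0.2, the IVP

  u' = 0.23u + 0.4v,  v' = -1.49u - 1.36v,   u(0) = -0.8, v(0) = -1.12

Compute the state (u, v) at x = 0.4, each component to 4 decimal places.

-0.9843, -0.2360

Heun on (u,v): k1 = f(x_n, state_n); k2 = f(x_n + h, state_n + h·k1); state_{n+1} = state_n + (h/2)·(k1 + k2).
0.000000: (-0.800000, -1.120000)
  k1 = (-0.632000, 2.715200)
  predictor → (-0.926400, -0.576960)
  k2 = (-0.443856, 2.165002)
  → (-0.907586, -0.631980)
0.200000: (-0.907586, -0.631980)
  k1 = (-0.461537, 2.211795)
  predictor → (-0.999893, -0.189621)
  k2 = (-0.305824, 1.747725)
  → (-0.984322, -0.236028)
(u(0.4), v(0.4)) ≈ (-0.9843, -0.2360)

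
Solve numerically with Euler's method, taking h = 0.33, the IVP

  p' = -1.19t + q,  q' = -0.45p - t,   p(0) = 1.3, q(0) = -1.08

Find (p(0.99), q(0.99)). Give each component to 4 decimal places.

Euler on (p,q): p_{n+1} = p_n + h·p', q_{n+1} = q_n + h·q'.
0.000000: (1.300000, -1.080000); f=(-1.080000, -0.585000) → (0.943600, -1.273050)
0.330000: (0.943600, -1.273050); f=(-1.665750, -0.754620) → (0.393902, -1.522075)
0.660000: (0.393902, -1.522075); f=(-2.307475, -0.837256) → (-0.367564, -1.798369)
(p(0.99), q(0.99)) ≈ (-0.3676, -1.7984)

-0.3676, -1.7984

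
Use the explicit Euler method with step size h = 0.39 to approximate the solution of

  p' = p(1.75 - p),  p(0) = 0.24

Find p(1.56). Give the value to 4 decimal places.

1.1490

Euler: p_{n+1} = p_n + h·f(x_n, p_n).
x=0.000000, p=0.240000: f=0.362400 → p ← 0.240000 + 0.39·0.362400 = 0.381336
x=0.390000, p=0.381336: f=0.521921 → p ← 0.381336 + 0.39·0.521921 = 0.584885
x=0.780000, p=0.584885: f=0.681458 → p ← 0.584885 + 0.39·0.681458 = 0.850654
x=1.170000, p=0.850654: f=0.765032 → p ← 0.850654 + 0.39·0.765032 = 1.149016
p(1.56) ≈ 1.1490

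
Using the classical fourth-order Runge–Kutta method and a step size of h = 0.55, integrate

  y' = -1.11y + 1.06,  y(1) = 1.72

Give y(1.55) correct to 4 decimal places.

1.3709

RK4: k1 = f(s_n, y_n); k2 = f(s_n + h/2, y_n + (h/2)·k1); k3 = f(s_n + h/2, y_n + (h/2)·k2); k4 = f(s_n + h, y_n + h·k3); y_{n+1} = y_n + (h/6)·(k1 + 2k2 + 2k3 + k4).
s=1.000000, y=1.720000:
  k1 = f(1.000000, 1.720000) = -0.849200
  k2 = f(1.275000, 1.486470) = -0.589982
  k3 = f(1.275000, 1.557755) = -0.669108
  k4 = f(1.550000, 1.351991) = -0.440710
  y ← 1.720000 + (0.55/6)·(k1 + 2k2 + 2k3 + k4) = 1.370925
y(1.55) ≈ 1.3709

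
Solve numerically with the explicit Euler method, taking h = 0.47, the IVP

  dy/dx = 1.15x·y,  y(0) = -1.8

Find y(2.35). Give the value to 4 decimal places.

-12.0936

Euler: y_{n+1} = y_n + h·f(x_n, y_n).
x=0.000000, y=-1.800000: f=0.000000 → y ← -1.800000 + 0.47·0.000000 = -1.800000
x=0.470000, y=-1.800000: f=-0.972900 → y ← -1.800000 + 0.47·(-0.972900) = -2.257263
x=0.940000, y=-2.257263: f=-2.440101 → y ← -2.257263 + 0.47·(-2.440101) = -3.404111
x=1.410000, y=-3.404111: f=-5.519765 → y ← -3.404111 + 0.47·(-5.519765) = -5.998400
x=1.880000, y=-5.998400: f=-12.968542 → y ← -5.998400 + 0.47·(-12.968542) = -12.093615
y(2.35) ≈ -12.0936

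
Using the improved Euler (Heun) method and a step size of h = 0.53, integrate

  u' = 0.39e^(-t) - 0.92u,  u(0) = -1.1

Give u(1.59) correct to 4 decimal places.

Heun: k1 = f(t_n, u_n); k2 = f(t_n + h, u_n + h·k1); u_{n+1} = u_n + (h/2)·(k1 + k2).
t=0.000000, u=-1.100000:
  k1 = f(0.000000, -1.100000) = 1.402000
  k2 = f(0.530000, -0.356940) = 0.557941
  u ← -1.100000 + (0.53/2)·(1.402000 + 0.557941) = -0.580616
t=0.530000, u=-0.580616:
  k1 = f(0.530000, -0.580616) = 0.763722
  k2 = f(1.060000, -0.175843) = 0.296893
  u ← -0.580616 + (0.53/2)·(0.763722 + 0.296893) = -0.299553
t=1.060000, u=-0.299553:
  k1 = f(1.060000, -0.299553) = 0.410706
  k2 = f(1.590000, -0.081878) = 0.154859
  u ← -0.299553 + (0.53/2)·(0.410706 + 0.154859) = -0.149678
u(1.59) ≈ -0.1497

-0.1497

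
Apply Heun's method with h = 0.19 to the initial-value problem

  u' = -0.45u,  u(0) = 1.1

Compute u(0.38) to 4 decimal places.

0.9273

Heun: k1 = f(x_n, u_n); k2 = f(x_n + h, u_n + h·k1); u_{n+1} = u_n + (h/2)·(k1 + k2).
x=0.000000, u=1.100000:
  k1 = f(0.000000, 1.100000) = -0.495000
  k2 = f(0.190000, 1.005950) = -0.452678
  u ← 1.100000 + (0.19/2)·(-0.495000 + (-0.452678)) = 1.009971
x=0.190000, u=1.009971:
  k1 = f(0.190000, 1.009971) = -0.454487
  k2 = f(0.380000, 0.923618) = -0.415628
  u ← 1.009971 + (0.19/2)·(-0.454487 + (-0.415628)) = 0.927310
u(0.38) ≈ 0.9273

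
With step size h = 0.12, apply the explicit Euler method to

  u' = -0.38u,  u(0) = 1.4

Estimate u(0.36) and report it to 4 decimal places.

Euler: u_{n+1} = u_n + h·f(x_n, u_n).
x=0.000000, u=1.400000: f=-0.532000 → u ← 1.400000 + 0.12·(-0.532000) = 1.336160
x=0.120000, u=1.336160: f=-0.507741 → u ← 1.336160 + 0.12·(-0.507741) = 1.275231
x=0.240000, u=1.275231: f=-0.484588 → u ← 1.275231 + 0.12·(-0.484588) = 1.217081
u(0.36) ≈ 1.2171

1.2171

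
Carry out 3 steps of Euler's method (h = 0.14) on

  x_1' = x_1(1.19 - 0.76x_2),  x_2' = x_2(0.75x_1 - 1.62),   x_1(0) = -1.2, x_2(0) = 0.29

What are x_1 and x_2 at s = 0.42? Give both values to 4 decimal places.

Euler on (x_1,x_2): x_1_{n+1} = x_1_n + h·x_1', x_2_{n+1} = x_2_n + h·x_2'.
0.000000: (-1.200000, 0.290000); f=(-1.163520, -0.730800) → (-1.362893, 0.187688)
0.140000: (-1.362893, 0.187688); f=(-1.427435, -0.495904) → (-1.562734, 0.118262)
0.280000: (-1.562734, 0.118262); f=(-1.719197, -0.330192) → (-1.803421, 0.072035)
(x_1(0.42), x_2(0.42)) ≈ (-1.8034, 0.0720)

-1.8034, 0.0720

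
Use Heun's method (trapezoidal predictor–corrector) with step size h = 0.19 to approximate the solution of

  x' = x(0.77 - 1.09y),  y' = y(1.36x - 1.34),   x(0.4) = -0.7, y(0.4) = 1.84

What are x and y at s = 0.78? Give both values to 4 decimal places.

Heun on (x,y): k1 = f(s_n, state_n); k2 = f(s_n + h, state_n + h·k1); state_{n+1} = state_n + (h/2)·(k1 + k2).
0.400000: (-0.700000, 1.840000)
  k1 = (0.864920, -4.217280)
  predictor → (-0.535665, 1.038717)
  k2 = (0.194019, -2.148591)
  → (-0.599401, 1.235242)
0.590000: (-0.599401, 1.235242)
  k1 = (0.345503, -2.662176)
  predictor → (-0.533755, 0.729429)
  k2 = (0.013385, -1.506932)
  → (-0.565306, 0.839177)
(x(0.78), y(0.78)) ≈ (-0.5653, 0.8392)

-0.5653, 0.8392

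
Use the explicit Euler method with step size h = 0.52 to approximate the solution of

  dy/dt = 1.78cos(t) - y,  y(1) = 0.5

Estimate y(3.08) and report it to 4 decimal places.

-0.8816

Euler: y_{n+1} = y_n + h·f(t_n, y_n).
t=1.000000, y=0.500000: f=0.461738 → y ← 0.500000 + 0.52·0.461738 = 0.740104
t=1.520000, y=0.740104: f=-0.649725 → y ← 0.740104 + 0.52·(-0.649725) = 0.402247
t=2.040000, y=0.402247: f=-1.207120 → y ← 0.402247 + 0.52·(-1.207120) = -0.225456
t=2.560000, y=-0.225456: f=-1.261892 → y ← -0.225456 + 0.52·(-1.261892) = -0.881640
y(3.08) ≈ -0.8816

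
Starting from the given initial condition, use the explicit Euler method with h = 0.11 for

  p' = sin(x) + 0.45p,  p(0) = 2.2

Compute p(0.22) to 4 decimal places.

2.4353

Euler: p_{n+1} = p_n + h·f(x_n, p_n).
x=0.000000, p=2.200000: f=0.990000 → p ← 2.200000 + 0.11·0.990000 = 2.308900
x=0.110000, p=2.308900: f=1.148783 → p ← 2.308900 + 0.11·1.148783 = 2.435266
p(0.22) ≈ 2.4353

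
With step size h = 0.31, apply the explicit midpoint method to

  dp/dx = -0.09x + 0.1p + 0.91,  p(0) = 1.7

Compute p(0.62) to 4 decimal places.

2.3731

Midpoint: k1 = f(x_n, p_n); k2 = f(x_n + h/2, p_n + (h/2)·k1); p_{n+1} = p_n + h·k2.
x=0.000000, p=1.700000:
  k1 = f(0.000000, 1.700000) = 1.080000
  k2 = f(0.155000, 1.867400) = 1.082790
  p ← 1.700000 + 0.31·1.082790 = 2.035665
x=0.310000, p=2.035665:
  k1 = f(0.310000, 2.035665) = 1.085666
  k2 = f(0.465000, 2.203943) = 1.088544
  p ← 2.035665 + 0.31·1.088544 = 2.373114
p(0.62) ≈ 2.3731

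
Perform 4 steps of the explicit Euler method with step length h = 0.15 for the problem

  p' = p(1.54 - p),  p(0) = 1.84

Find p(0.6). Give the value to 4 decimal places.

1.6295

Euler: p_{n+1} = p_n + h·f(s_n, p_n).
s=0.000000, p=1.840000: f=-0.552000 → p ← 1.840000 + 0.15·(-0.552000) = 1.757200
s=0.150000, p=1.757200: f=-0.381664 → p ← 1.757200 + 0.15·(-0.381664) = 1.699950
s=0.300000, p=1.699950: f=-0.271908 → p ← 1.699950 + 0.15·(-0.271908) = 1.659164
s=0.450000, p=1.659164: f=-0.197713 → p ← 1.659164 + 0.15·(-0.197713) = 1.629507
p(0.6) ≈ 1.6295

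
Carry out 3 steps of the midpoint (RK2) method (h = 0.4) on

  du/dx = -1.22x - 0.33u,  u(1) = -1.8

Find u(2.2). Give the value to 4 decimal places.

Midpoint: k1 = f(x_n, u_n); k2 = f(x_n + h/2, u_n + (h/2)·k1); u_{n+1} = u_n + h·k2.
x=1.000000, u=-1.800000:
  k1 = f(1.000000, -1.800000) = -0.626000
  k2 = f(1.200000, -1.925200) = -0.828684
  u ← -1.800000 + 0.4·(-0.828684) = -2.131474
x=1.400000, u=-2.131474:
  k1 = f(1.400000, -2.131474) = -1.004614
  k2 = f(1.600000, -2.332396) = -1.182309
  u ← -2.131474 + 0.4·(-1.182309) = -2.604397
x=1.800000, u=-2.604397:
  k1 = f(1.800000, -2.604397) = -1.336549
  k2 = f(2.000000, -2.871707) = -1.492337
  u ← -2.604397 + 0.4·(-1.492337) = -3.201332
u(2.2) ≈ -3.2013

-3.2013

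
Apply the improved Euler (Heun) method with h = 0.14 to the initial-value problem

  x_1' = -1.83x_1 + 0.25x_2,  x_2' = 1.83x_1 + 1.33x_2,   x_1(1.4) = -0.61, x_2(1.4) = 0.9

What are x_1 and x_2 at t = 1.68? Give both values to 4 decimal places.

-0.3168, 1.0209

Heun on (x_1,x_2): k1 = f(t_n, state_n); k2 = f(t_n + h, state_n + h·k1); state_{n+1} = state_n + (h/2)·(k1 + k2).
1.400000: (-0.610000, 0.900000)
  k1 = (1.341300, 0.080700)
  predictor → (-0.422218, 0.911298)
  k2 = (1.000483, 0.439367)
  → (-0.446075, 0.936405)
1.540000: (-0.446075, 0.936405)
  k1 = (1.050419, 0.429101)
  predictor → (-0.299017, 0.996479)
  k2 = (0.796320, 0.778117)
  → (-0.316803, 1.020910)
(x_1(1.68), x_2(1.68)) ≈ (-0.3168, 1.0209)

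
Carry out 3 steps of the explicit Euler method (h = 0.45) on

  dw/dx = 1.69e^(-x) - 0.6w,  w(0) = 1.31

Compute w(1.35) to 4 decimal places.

1.5781

Euler: w_{n+1} = w_n + h·f(x_n, w_n).
x=0.000000, w=1.310000: f=0.904000 → w ← 1.310000 + 0.45·0.904000 = 1.716800
x=0.450000, w=1.716800: f=0.047512 → w ← 1.716800 + 0.45·0.047512 = 1.738180
x=0.900000, w=1.738180: f=-0.355805 → w ← 1.738180 + 0.45·(-0.355805) = 1.578068
w(1.35) ≈ 1.5781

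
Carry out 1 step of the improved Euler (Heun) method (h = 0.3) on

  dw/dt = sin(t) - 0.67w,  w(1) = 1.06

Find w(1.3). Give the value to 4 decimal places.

Heun: k1 = f(t_n, w_n); k2 = f(t_n + h, w_n + h·k1); w_{n+1} = w_n + (h/2)·(k1 + k2).
t=1.000000, w=1.060000:
  k1 = f(1.000000, 1.060000) = 0.131271
  k2 = f(1.300000, 1.099381) = 0.226973
  w ← 1.060000 + (0.3/2)·(0.131271 + 0.226973) = 1.113737
w(1.3) ≈ 1.1137

1.1137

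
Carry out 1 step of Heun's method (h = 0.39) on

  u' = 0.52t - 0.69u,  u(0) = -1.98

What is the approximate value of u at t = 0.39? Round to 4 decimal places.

-1.4793

Heun: k1 = f(t_n, u_n); k2 = f(t_n + h, u_n + h·k1); u_{n+1} = u_n + (h/2)·(k1 + k2).
t=0.000000, u=-1.980000:
  k1 = f(0.000000, -1.980000) = 1.366200
  k2 = f(0.390000, -1.447182) = 1.201356
  u ← -1.980000 + (0.39/2)·(1.366200 + 1.201356) = -1.479327
u(0.39) ≈ -1.4793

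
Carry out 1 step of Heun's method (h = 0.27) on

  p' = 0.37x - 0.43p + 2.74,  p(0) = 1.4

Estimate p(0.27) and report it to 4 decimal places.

Heun: k1 = f(x_n, p_n); k2 = f(x_n + h, p_n + h·k1); p_{n+1} = p_n + (h/2)·(k1 + k2).
x=0.000000, p=1.400000:
  k1 = f(0.000000, 1.400000) = 2.138000
  k2 = f(0.270000, 1.977260) = 1.989678
  p ← 1.400000 + (0.27/2)·(2.138000 + 1.989678) = 1.957237
p(0.27) ≈ 1.9572

1.9572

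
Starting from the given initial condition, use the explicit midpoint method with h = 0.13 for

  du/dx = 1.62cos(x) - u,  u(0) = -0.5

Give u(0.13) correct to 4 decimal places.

Midpoint: k1 = f(x_n, u_n); k2 = f(x_n + h/2, u_n + (h/2)·k1); u_{n+1} = u_n + h·k2.
x=0.000000, u=-0.500000:
  k1 = f(0.000000, -0.500000) = 2.120000
  k2 = f(0.065000, -0.362200) = 1.978779
  u ← -0.500000 + 0.13·1.978779 = -0.242759
u(0.13) ≈ -0.2428

-0.2428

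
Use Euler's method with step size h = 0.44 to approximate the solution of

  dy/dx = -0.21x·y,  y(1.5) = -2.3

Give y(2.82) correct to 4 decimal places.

Euler: y_{n+1} = y_n + h·f(x_n, y_n).
x=1.500000, y=-2.300000: f=0.724500 → y ← -2.300000 + 0.44·0.724500 = -1.981220
x=1.940000, y=-1.981220: f=0.807149 → y ← -1.981220 + 0.44·0.807149 = -1.626074
x=2.380000, y=-1.626074: f=0.812712 → y ← -1.626074 + 0.44·0.812712 = -1.268481
y(2.82) ≈ -1.2685

-1.2685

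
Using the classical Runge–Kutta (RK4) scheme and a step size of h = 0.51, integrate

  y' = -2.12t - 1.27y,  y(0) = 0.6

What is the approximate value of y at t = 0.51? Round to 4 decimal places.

RK4: k1 = f(t_n, y_n); k2 = f(t_n + h/2, y_n + (h/2)·k1); k3 = f(t_n + h/2, y_n + (h/2)·k2); k4 = f(t_n + h, y_n + h·k3); y_{n+1} = y_n + (h/6)·(k1 + 2k2 + 2k3 + k4).
t=0.000000, y=0.600000:
  k1 = f(0.000000, 0.600000) = -0.762000
  k2 = f(0.255000, 0.405690) = -1.055826
  k3 = f(0.255000, 0.330764) = -0.960671
  k4 = f(0.510000, 0.110058) = -1.220974
  y ← 0.600000 + (0.51/6)·(k1 + 2k2 + 2k3 + k4) = 0.088643
y(0.51) ≈ 0.0886

0.0886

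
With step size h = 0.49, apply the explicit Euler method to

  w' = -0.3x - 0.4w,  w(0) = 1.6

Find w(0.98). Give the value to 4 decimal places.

Euler: w_{n+1} = w_n + h·f(x_n, w_n).
x=0.000000, w=1.600000: f=-0.640000 → w ← 1.600000 + 0.49·(-0.640000) = 1.286400
x=0.490000, w=1.286400: f=-0.661560 → w ← 1.286400 + 0.49·(-0.661560) = 0.962236
w(0.98) ≈ 0.9622

0.9622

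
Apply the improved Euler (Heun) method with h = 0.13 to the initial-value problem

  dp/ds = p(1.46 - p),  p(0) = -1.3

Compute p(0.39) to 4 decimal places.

Heun: k1 = f(s_n, p_n); k2 = f(s_n + h, p_n + h·k1); p_{n+1} = p_n + (h/2)·(k1 + k2).
s=0.000000, p=-1.300000:
  k1 = f(0.000000, -1.300000) = -3.588000
  k2 = f(0.130000, -1.766440) = -5.699313
  p ← -1.300000 + (0.13/2)·(-3.588000 + (-5.699313)) = -1.903675
s=0.130000, p=-1.903675:
  k1 = f(0.130000, -1.903675) = -6.403346
  k2 = f(0.260000, -2.736110) = -11.481020
  p ← -1.903675 + (0.13/2)·(-6.403346 + (-11.481020)) = -3.066159
s=0.260000, p=-3.066159:
  k1 = f(0.260000, -3.066159) = -13.877924
  k2 = f(0.390000, -4.870289) = -30.830340
  p ← -3.066159 + (0.13/2)·(-13.877924 + (-30.830340)) = -5.972196
p(0.39) ≈ -5.9722

-5.9722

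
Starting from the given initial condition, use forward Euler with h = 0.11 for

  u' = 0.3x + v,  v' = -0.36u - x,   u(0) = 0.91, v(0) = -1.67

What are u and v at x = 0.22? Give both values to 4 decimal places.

0.5423, -1.7469

Euler on (u,v): u_{n+1} = u_n + h·u', v_{n+1} = v_n + h·v'.
0.000000: (0.910000, -1.670000); f=(-1.670000, -0.327600) → (0.726300, -1.706036)
0.110000: (0.726300, -1.706036); f=(-1.673036, -0.371468) → (0.542266, -1.746897)
(u(0.22), v(0.22)) ≈ (0.5423, -1.7469)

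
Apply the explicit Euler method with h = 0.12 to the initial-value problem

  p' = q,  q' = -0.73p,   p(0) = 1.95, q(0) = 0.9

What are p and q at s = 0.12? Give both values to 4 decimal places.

2.0580, 0.7292

Euler on (p,q): p_{n+1} = p_n + h·p', q_{n+1} = q_n + h·q'.
0.000000: (1.950000, 0.900000); f=(0.900000, -1.423500) → (2.058000, 0.729180)
(p(0.12), q(0.12)) ≈ (2.0580, 0.7292)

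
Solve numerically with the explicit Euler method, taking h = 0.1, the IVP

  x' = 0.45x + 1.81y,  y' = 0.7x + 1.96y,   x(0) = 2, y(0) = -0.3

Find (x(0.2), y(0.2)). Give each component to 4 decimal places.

Euler on (x,y): x_{n+1} = x_n + h·x', y_{n+1} = y_n + h·y'.
0.000000: (2.000000, -0.300000); f=(0.357000, 0.812000) → (2.035700, -0.218800)
0.100000: (2.035700, -0.218800); f=(0.520037, 0.996142) → (2.087704, -0.119186)
(x(0.2), y(0.2)) ≈ (2.0877, -0.1192)

2.0877, -0.1192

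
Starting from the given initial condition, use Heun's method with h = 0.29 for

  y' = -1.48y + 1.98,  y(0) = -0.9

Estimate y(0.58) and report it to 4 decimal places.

Heun: k1 = f(s_n, y_n); k2 = f(s_n + h, y_n + h·k1); y_{n+1} = y_n + (h/2)·(k1 + k2).
s=0.000000, y=-0.900000:
  k1 = f(0.000000, -0.900000) = 3.312000
  k2 = f(0.290000, 0.060480) = 1.890490
  y ← -0.900000 + (0.29/2)·(3.312000 + 1.890490) = -0.145639
s=0.290000, y=-0.145639:
  k1 = f(0.290000, -0.145639) = 2.195546
  k2 = f(0.580000, 0.491069) = 1.253218
  y ← -0.145639 + (0.29/2)·(2.195546 + 1.253218) = 0.354432
y(0.58) ≈ 0.3544

0.3544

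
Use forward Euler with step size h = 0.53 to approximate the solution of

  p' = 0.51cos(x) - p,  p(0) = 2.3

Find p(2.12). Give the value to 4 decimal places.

Euler: p_{n+1} = p_n + h·f(x_n, p_n).
x=0.000000, p=2.300000: f=-1.790000 → p ← 2.300000 + 0.53·(-1.790000) = 1.351300
x=0.530000, p=1.351300: f=-0.911268 → p ← 1.351300 + 0.53·(-0.911268) = 0.868328
x=1.060000, p=0.868328: f=-0.619003 → p ← 0.868328 + 0.53·(-0.619003) = 0.540256
x=1.590000, p=0.540256: f=-0.550049 → p ← 0.540256 + 0.53·(-0.550049) = 0.248730
p(2.12) ≈ 0.2487

0.2487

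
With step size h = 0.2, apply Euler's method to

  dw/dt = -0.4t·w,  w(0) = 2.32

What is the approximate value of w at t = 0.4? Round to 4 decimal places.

2.2829

Euler: w_{n+1} = w_n + h·f(t_n, w_n).
t=0.000000, w=2.320000: f=0.000000 → w ← 2.320000 + 0.2·0.000000 = 2.320000
t=0.200000, w=2.320000: f=-0.185600 → w ← 2.320000 + 0.2·(-0.185600) = 2.282880
w(0.4) ≈ 2.2829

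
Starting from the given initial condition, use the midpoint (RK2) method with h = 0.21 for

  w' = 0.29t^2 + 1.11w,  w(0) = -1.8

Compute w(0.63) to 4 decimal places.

Midpoint: k1 = f(t_n, w_n); k2 = f(t_n + h/2, w_n + (h/2)·k1); w_{n+1} = w_n + h·k2.
t=0.000000, w=-1.800000:
  k1 = f(0.000000, -1.800000) = -1.998000
  k2 = f(0.105000, -2.009790) = -2.227670
  w ← -1.800000 + 0.21·(-2.227670) = -2.267811
t=0.210000, w=-2.267811:
  k1 = f(0.210000, -2.267811) = -2.504481
  k2 = f(0.315000, -2.530781) = -2.780392
  w ← -2.267811 + 0.21·(-2.780392) = -2.851693
t=0.420000, w=-2.851693:
  k1 = f(0.420000, -2.851693) = -3.114223
  k2 = f(0.525000, -3.178686) = -3.448411
  w ← -2.851693 + 0.21·(-3.448411) = -3.575859
w(0.63) ≈ -3.5759

-3.5759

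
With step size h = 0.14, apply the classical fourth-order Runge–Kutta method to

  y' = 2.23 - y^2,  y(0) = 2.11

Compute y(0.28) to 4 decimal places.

RK4: k1 = f(t_n, y_n); k2 = f(t_n + h/2, y_n + (h/2)·k1); k3 = f(t_n + h/2, y_n + (h/2)·k2); k4 = f(t_n + h, y_n + h·k3); y_{n+1} = y_n + (h/6)·(k1 + 2k2 + 2k3 + k4).
t=0.000000, y=2.110000:
  k1 = f(0.000000, 2.110000) = -2.222100
  k2 = f(0.070000, 1.954453) = -1.589887
  k3 = f(0.070000, 1.998708) = -1.764833
  k4 = f(0.140000, 1.862923) = -1.240483
  y ← 2.110000 + (0.14/6)·(k1 + 2k2 + 2k3 + k4) = 1.872653
t=0.140000, y=1.872653:
  k1 = f(0.140000, 1.872653) = -1.276828
  k2 = f(0.210000, 1.783275) = -0.950069
  k3 = f(0.210000, 1.806148) = -1.032170
  k4 = f(0.280000, 1.728149) = -0.756499
  y ← 1.872653 + (0.14/6)·(k1 + 2k2 + 2k3 + k4) = 1.732704
y(0.28) ≈ 1.7327

1.7327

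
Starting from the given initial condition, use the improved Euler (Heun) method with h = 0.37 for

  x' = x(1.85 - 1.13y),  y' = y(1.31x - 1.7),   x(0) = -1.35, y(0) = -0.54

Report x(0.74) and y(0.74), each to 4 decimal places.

Heun on (x,y): k1 = f(t_n, state_n); k2 = f(t_n + h, state_n + h·k1); state_{n+1} = state_n + (h/2)·(k1 + k2).
0.000000: (-1.350000, -0.540000)
  k1 = (-3.321270, 1.872990)
  predictor → (-2.578870, 0.153006)
  k2 = (-4.325030, -0.777015)
  → (-2.764566, -0.337245)
0.370000: (-2.764566, -0.337245)
  k1 = (-6.167985, 1.794674)
  predictor → (-5.046720, 0.326785)
  k2 = (-7.472845, -2.715976)
  → (-5.288119, -0.507685)
(x(0.74), y(0.74)) ≈ (-5.2881, -0.5077)

-5.2881, -0.5077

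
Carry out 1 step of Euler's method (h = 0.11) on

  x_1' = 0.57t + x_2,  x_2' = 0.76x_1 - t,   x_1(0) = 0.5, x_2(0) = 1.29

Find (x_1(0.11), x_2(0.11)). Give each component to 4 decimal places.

0.6419, 1.3318

Euler on (x_1,x_2): x_1_{n+1} = x_1_n + h·x_1', x_2_{n+1} = x_2_n + h·x_2'.
0.000000: (0.500000, 1.290000); f=(1.290000, 0.380000) → (0.641900, 1.331800)
(x_1(0.11), x_2(0.11)) ≈ (0.6419, 1.3318)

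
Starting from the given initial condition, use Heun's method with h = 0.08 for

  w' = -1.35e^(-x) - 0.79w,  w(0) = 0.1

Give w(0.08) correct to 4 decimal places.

Heun: k1 = f(x_n, w_n); k2 = f(x_n + h, w_n + h·k1); w_{n+1} = w_n + (h/2)·(k1 + k2).
x=0.000000, w=0.100000:
  k1 = f(0.000000, 0.100000) = -1.429000
  k2 = f(0.080000, -0.014320) = -1.234894
  w ← 0.100000 + (0.08/2)·(-1.429000 + (-1.234894)) = -0.006556
w(0.08) ≈ -0.0066

-0.0066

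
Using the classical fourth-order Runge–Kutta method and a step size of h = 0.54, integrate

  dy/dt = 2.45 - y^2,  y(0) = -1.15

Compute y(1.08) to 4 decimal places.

0.9820

RK4: k1 = f(t_n, y_n); k2 = f(t_n + h/2, y_n + (h/2)·k1); k3 = f(t_n + h/2, y_n + (h/2)·k2); k4 = f(t_n + h, y_n + h·k3); y_{n+1} = y_n + (h/6)·(k1 + 2k2 + 2k3 + k4).
t=0.000000, y=-1.150000:
  k1 = f(0.000000, -1.150000) = 1.127500
  k2 = f(0.270000, -0.845575) = 1.735003
  k3 = f(0.270000, -0.681549) = 1.985491
  k4 = f(0.540000, -0.077835) = 2.443942
  y ← -1.150000 + (0.54/6)·(k1 + 2k2 + 2k3 + k4) = -0.158881
t=0.540000, y=-0.158881:
  k1 = f(0.540000, -0.158881) = 2.424757
  k2 = f(0.810000, 0.495803) = 2.204179
  k3 = f(0.810000, 0.436247) = 2.259689
  k4 = f(1.080000, 1.061350) = 1.323535
  y ← -0.158881 + (0.54/6)·(k1 + 2k2 + 2k3 + k4) = 0.981961
y(1.08) ≈ 0.9820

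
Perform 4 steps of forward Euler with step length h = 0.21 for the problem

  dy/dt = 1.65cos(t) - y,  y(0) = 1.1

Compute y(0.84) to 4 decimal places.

1.3407

Euler: y_{n+1} = y_n + h·f(t_n, y_n).
t=0.000000, y=1.100000: f=0.550000 → y ← 1.100000 + 0.21·0.550000 = 1.215500
t=0.210000, y=1.215500: f=0.398251 → y ← 1.215500 + 0.21·0.398251 = 1.299133
t=0.420000, y=1.299133: f=0.207464 → y ← 1.299133 + 0.21·0.207464 = 1.342700
t=0.630000, y=1.342700: f=-0.009455 → y ← 1.342700 + 0.21·(-0.009455) = 1.340715
y(0.84) ≈ 1.3407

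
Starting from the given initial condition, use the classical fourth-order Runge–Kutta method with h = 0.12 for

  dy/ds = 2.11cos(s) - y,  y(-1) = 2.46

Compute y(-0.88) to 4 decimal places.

2.3227

RK4: k1 = f(s_n, y_n); k2 = f(s_n + h/2, y_n + (h/2)·k1); k3 = f(s_n + h/2, y_n + (h/2)·k2); k4 = f(s_n + h, y_n + h·k3); y_{n+1} = y_n + (h/6)·(k1 + 2k2 + 2k3 + k4).
s=-1.000000, y=2.460000:
  k1 = f(-1.000000, 2.460000) = -1.319962
  k2 = f(-0.940000, 2.380802) = -1.136350
  k3 = f(-0.940000, 2.391819) = -1.147366
  k4 = f(-0.880000, 2.322316) = -0.977927
  y ← 2.460000 + (0.12/6)·(k1 + 2k2 + 2k3 + k4) = 2.322694
y(-0.88) ≈ 2.3227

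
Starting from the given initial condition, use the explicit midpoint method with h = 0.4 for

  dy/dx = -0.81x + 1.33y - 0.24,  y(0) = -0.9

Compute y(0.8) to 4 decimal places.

Midpoint: k1 = f(x_n, y_n); k2 = f(x_n + h/2, y_n + (h/2)·k1); y_{n+1} = y_n + h·k2.
x=0.000000, y=-0.900000:
  k1 = f(0.000000, -0.900000) = -1.437000
  k2 = f(0.200000, -1.187400) = -1.981242
  y ← -0.900000 + 0.4·(-1.981242) = -1.692497
x=0.400000, y=-1.692497:
  k1 = f(0.400000, -1.692497) = -2.815021
  k2 = f(0.600000, -2.255501) = -3.725816
  y ← -1.692497 + 0.4·(-3.725816) = -3.182823
y(0.8) ≈ -3.1828

-3.1828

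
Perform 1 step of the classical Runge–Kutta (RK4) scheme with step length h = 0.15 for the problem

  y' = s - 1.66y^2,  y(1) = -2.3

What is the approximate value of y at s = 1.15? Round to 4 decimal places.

-4.8744

RK4: k1 = f(s_n, y_n); k2 = f(s_n + h/2, y_n + (h/2)·k1); k3 = f(s_n + h/2, y_n + (h/2)·k2); k4 = f(s_n + h, y_n + h·k3); y_{n+1} = y_n + (h/6)·(k1 + 2k2 + 2k3 + k4).
s=1.000000, y=-2.300000:
  k1 = f(1.000000, -2.300000) = -7.781400
  k2 = f(1.075000, -2.883605) = -12.728195
  k3 = f(1.075000, -3.254615) = -16.508577
  k4 = f(1.150000, -4.776287) = -36.719437
  y ← -2.300000 + (0.15/6)·(k1 + 2k2 + 2k3 + k4) = -4.874360
y(1.15) ≈ -4.8744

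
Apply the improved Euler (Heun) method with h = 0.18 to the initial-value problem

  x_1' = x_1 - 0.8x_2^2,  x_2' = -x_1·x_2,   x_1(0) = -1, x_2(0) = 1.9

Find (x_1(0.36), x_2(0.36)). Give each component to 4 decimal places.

Heun on (x_1,x_2): k1 = f(t_n, state_n); k2 = f(t_n + h, state_n + h·k1); state_{n+1} = state_n + (h/2)·(k1 + k2).
0.000000: (-1.000000, 1.900000)
  k1 = (-3.888000, 1.900000)
  predictor → (-1.699840, 2.242000)
  k2 = (-5.721091, 3.811041)
  → (-1.864818, 2.413994)
0.180000: (-1.864818, 2.413994)
  k1 = (-6.526711, 4.501659)
  predictor → (-3.039626, 3.224292)
  k2 = (-11.356475, 9.800644)
  → (-3.474305, 3.701201)
(x_1(0.36), x_2(0.36)) ≈ (-3.4743, 3.7012)

-3.4743, 3.7012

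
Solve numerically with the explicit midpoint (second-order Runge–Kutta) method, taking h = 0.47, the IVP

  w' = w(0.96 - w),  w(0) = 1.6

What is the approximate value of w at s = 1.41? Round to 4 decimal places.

1.1044

Midpoint: k1 = f(s_n, w_n); k2 = f(s_n + h/2, w_n + (h/2)·k1); w_{n+1} = w_n + h·k2.
s=0.000000, w=1.600000:
  k1 = f(0.000000, 1.600000) = -1.024000
  k2 = f(0.235000, 1.359360) = -0.542874
  w ← 1.600000 + 0.47·(-0.542874) = 1.344849
s=0.470000, w=1.344849:
  k1 = f(0.470000, 1.344849) = -0.517564
  k2 = f(0.705000, 1.223222) = -0.321978
  w ← 1.344849 + 0.47·(-0.321978) = 1.193519
s=0.940000, w=1.193519:
  k1 = f(0.940000, 1.193519) = -0.278710
  k2 = f(1.175000, 1.128023) = -0.189533
  w ← 1.193519 + 0.47·(-0.189533) = 1.104439
w(1.41) ≈ 1.1044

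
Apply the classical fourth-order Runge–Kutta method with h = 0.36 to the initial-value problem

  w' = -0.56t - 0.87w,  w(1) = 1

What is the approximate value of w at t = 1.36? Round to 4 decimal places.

0.5253

RK4: k1 = f(t_n, w_n); k2 = f(t_n + h/2, w_n + (h/2)·k1); k3 = f(t_n + h/2, w_n + (h/2)·k2); k4 = f(t_n + h, w_n + h·k3); w_{n+1} = w_n + (h/6)·(k1 + 2k2 + 2k3 + k4).
t=1.000000, w=1.000000:
  k1 = f(1.000000, 1.000000) = -1.430000
  k2 = f(1.180000, 0.742600) = -1.306862
  k3 = f(1.180000, 0.764765) = -1.326145
  k4 = f(1.360000, 0.522588) = -1.216251
  w ← 1.000000 + (0.36/6)·(k1 + 2k2 + 2k3 + k4) = 0.525264
w(1.36) ≈ 0.5253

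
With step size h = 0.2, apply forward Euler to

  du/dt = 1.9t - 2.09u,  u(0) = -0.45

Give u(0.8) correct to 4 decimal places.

0.2906

Euler: u_{n+1} = u_n + h·f(t_n, u_n).
t=0.000000, u=-0.450000: f=0.940500 → u ← -0.450000 + 0.2·0.940500 = -0.261900
t=0.200000, u=-0.261900: f=0.927371 → u ← -0.261900 + 0.2·0.927371 = -0.076426
t=0.400000, u=-0.076426: f=0.919730 → u ← -0.076426 + 0.2·0.919730 = 0.107520
t=0.600000, u=0.107520: f=0.915283 → u ← 0.107520 + 0.2·0.915283 = 0.290577
u(0.8) ≈ 0.2906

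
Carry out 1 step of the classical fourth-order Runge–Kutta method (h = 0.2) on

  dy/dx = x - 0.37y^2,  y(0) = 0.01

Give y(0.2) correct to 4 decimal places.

RK4: k1 = f(x_n, y_n); k2 = f(x_n + h/2, y_n + (h/2)·k1); k3 = f(x_n + h/2, y_n + (h/2)·k2); k4 = f(x_n + h, y_n + h·k3); y_{n+1} = y_n + (h/6)·(k1 + 2k2 + 2k3 + k4).
x=0.000000, y=0.010000:
  k1 = f(0.000000, 0.010000) = -0.000037
  k2 = f(0.100000, 0.009996) = 0.099963
  k3 = f(0.100000, 0.019996) = 0.099852
  k4 = f(0.200000, 0.029970) = 0.199668
  y ← 0.010000 + (0.2/6)·(k1 + 2k2 + 2k3 + k4) = 0.029975
y(0.2) ≈ 0.0300

0.0300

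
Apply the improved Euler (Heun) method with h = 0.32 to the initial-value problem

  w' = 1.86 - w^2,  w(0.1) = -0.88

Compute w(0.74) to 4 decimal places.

Heun: k1 = f(t_n, w_n); k2 = f(t_n + h, w_n + h·k1); w_{n+1} = w_n + (h/2)·(k1 + k2).
t=0.100000, w=-0.880000:
  k1 = f(0.100000, -0.880000) = 1.085600
  k2 = f(0.420000, -0.532608) = 1.576329
  w ← -0.880000 + (0.32/2)·(1.085600 + 1.576329) = -0.454091
t=0.420000, w=-0.454091:
  k1 = f(0.420000, -0.454091) = 1.653801
  k2 = f(0.740000, 0.075125) = 1.854356
  w ← -0.454091 + (0.32/2)·(1.653801 + 1.854356) = 0.107214
w(0.74) ≈ 0.1072

0.1072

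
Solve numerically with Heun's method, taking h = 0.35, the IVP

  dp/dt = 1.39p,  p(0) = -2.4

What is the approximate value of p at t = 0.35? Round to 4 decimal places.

Heun: k1 = f(t_n, p_n); k2 = f(t_n + h, p_n + h·k1); p_{n+1} = p_n + (h/2)·(k1 + k2).
t=0.000000, p=-2.400000:
  k1 = f(0.000000, -2.400000) = -3.336000
  k2 = f(0.350000, -3.567600) = -4.958964
  p ← -2.400000 + (0.35/2)·(-3.336000 + (-4.958964)) = -3.851619
p(0.35) ≈ -3.8516

-3.8516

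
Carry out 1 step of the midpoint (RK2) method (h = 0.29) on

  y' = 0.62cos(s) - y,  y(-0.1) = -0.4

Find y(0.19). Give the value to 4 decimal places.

Midpoint: k1 = f(s_n, y_n); k2 = f(s_n + h/2, y_n + (h/2)·k1); y_{n+1} = y_n + h·k2.
s=-0.100000, y=-0.400000:
  k1 = f(-0.100000, -0.400000) = 1.016903
  k2 = f(0.045000, -0.252549) = 0.871921
  y ← -0.400000 + 0.29·0.871921 = -0.147143
y(0.19) ≈ -0.1471

-0.1471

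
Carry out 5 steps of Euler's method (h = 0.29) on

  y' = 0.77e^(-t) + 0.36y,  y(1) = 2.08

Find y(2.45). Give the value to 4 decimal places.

Euler: y_{n+1} = y_n + h·f(t_n, y_n).
t=1.000000, y=2.080000: f=1.032067 → y ← 2.080000 + 0.29·1.032067 = 2.379299
t=1.290000, y=2.379299: f=1.068506 → y ← 2.379299 + 0.29·1.068506 = 2.689166
t=1.580000, y=2.689166: f=1.126701 → y ← 2.689166 + 0.29·1.126701 = 3.015910
t=1.870000, y=3.015910: f=1.204403 → y ← 3.015910 + 0.29·1.204403 = 3.365186
t=2.160000, y=3.365186: f=1.300267 → y ← 3.365186 + 0.29·1.300267 = 3.742264
y(2.45) ≈ 3.7423

3.7423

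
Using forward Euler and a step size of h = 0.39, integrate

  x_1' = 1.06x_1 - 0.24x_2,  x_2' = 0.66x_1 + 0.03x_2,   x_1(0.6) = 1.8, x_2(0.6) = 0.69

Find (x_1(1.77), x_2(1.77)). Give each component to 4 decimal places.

Euler on (x_1,x_2): x_1_{n+1} = x_1_n + h·x_1', x_2_{n+1} = x_2_n + h·x_2'.
0.600000: (1.800000, 0.690000); f=(1.742400, 1.208700) → (2.479536, 1.161393)
0.990000: (2.479536, 1.161393); f=(2.349574, 1.671336) → (3.395870, 1.813214)
1.380000: (3.395870, 1.813214); f=(3.164451, 2.295670) → (4.630006, 2.708525)
(x_1(1.77), x_2(1.77)) ≈ (4.6300, 2.7085)

4.6300, 2.7085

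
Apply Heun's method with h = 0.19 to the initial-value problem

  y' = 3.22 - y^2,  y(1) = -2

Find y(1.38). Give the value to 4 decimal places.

Heun: k1 = f(t_n, y_n); k2 = f(t_n + h, y_n + h·k1); y_{n+1} = y_n + (h/2)·(k1 + k2).
t=1.000000, y=-2.000000:
  k1 = f(1.000000, -2.000000) = -0.780000
  k2 = f(1.190000, -2.148200) = -1.394763
  y ← -2.000000 + (0.19/2)·(-0.780000 + (-1.394763)) = -2.206603
t=1.190000, y=-2.206603:
  k1 = f(1.190000, -2.206603) = -1.649095
  k2 = f(1.380000, -2.519930) = -3.130050
  y ← -2.206603 + (0.19/2)·(-1.649095 + (-3.130050)) = -2.660621
y(1.38) ≈ -2.6606

-2.6606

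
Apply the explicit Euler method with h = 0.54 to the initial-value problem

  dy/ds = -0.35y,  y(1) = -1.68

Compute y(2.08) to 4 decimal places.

Euler: y_{n+1} = y_n + h·f(s_n, y_n).
s=1.000000, y=-1.680000: f=0.588000 → y ← -1.680000 + 0.54·0.588000 = -1.362480
s=1.540000, y=-1.362480: f=0.476868 → y ← -1.362480 + 0.54·0.476868 = -1.104971
y(2.08) ≈ -1.1050

-1.1050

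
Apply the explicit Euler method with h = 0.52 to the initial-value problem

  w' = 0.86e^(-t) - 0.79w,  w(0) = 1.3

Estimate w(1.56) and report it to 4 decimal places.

Euler: w_{n+1} = w_n + h·f(t_n, w_n).
t=0.000000, w=1.300000: f=-0.167000 → w ← 1.300000 + 0.52·(-0.167000) = 1.213160
t=0.520000, w=1.213160: f=-0.447109 → w ← 1.213160 + 0.52·(-0.447109) = 0.980663
t=1.040000, w=0.980663: f=-0.470753 → w ← 0.980663 + 0.52·(-0.470753) = 0.735872
w(1.56) ≈ 0.7359

0.7359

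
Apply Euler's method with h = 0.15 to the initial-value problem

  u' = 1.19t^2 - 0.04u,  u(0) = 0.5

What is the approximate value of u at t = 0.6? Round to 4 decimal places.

0.5442

Euler: u_{n+1} = u_n + h·f(t_n, u_n).
t=0.000000, u=0.500000: f=-0.020000 → u ← 0.500000 + 0.15·(-0.020000) = 0.497000
t=0.150000, u=0.497000: f=0.006895 → u ← 0.497000 + 0.15·0.006895 = 0.498034
t=0.300000, u=0.498034: f=0.087179 → u ← 0.498034 + 0.15·0.087179 = 0.511111
t=0.450000, u=0.511111: f=0.220531 → u ← 0.511111 + 0.15·0.220531 = 0.544191
u(0.6) ≈ 0.5442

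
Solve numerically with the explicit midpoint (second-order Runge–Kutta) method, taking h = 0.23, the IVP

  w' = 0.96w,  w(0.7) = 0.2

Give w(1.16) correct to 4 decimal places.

0.3101

Midpoint: k1 = f(x_n, w_n); k2 = f(x_n + h/2, w_n + (h/2)·k1); w_{n+1} = w_n + h·k2.
x=0.700000, w=0.200000:
  k1 = f(0.700000, 0.200000) = 0.192000
  k2 = f(0.815000, 0.222080) = 0.213197
  w ← 0.200000 + 0.23·0.213197 = 0.249035
x=0.930000, w=0.249035:
  k1 = f(0.930000, 0.249035) = 0.239074
  k2 = f(1.045000, 0.276529) = 0.265468
  w ← 0.249035 + 0.23·0.265468 = 0.310093
w(1.16) ≈ 0.3101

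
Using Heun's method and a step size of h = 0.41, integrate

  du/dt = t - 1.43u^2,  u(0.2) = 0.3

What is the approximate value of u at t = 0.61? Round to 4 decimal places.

Heun: k1 = f(t_n, u_n); k2 = f(t_n + h, u_n + h·k1); u_{n+1} = u_n + (h/2)·(k1 + k2).
t=0.200000, u=0.300000:
  k1 = f(0.200000, 0.300000) = 0.071300
  k2 = f(0.610000, 0.329233) = 0.454996
  u ← 0.300000 + (0.41/2)·(0.071300 + 0.454996) = 0.407891
u(0.61) ≈ 0.4079

0.4079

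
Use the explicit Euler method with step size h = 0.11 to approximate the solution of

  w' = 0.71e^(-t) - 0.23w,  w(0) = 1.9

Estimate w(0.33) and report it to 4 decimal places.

Euler: w_{n+1} = w_n + h·f(t_n, w_n).
t=0.000000, w=1.900000: f=0.273000 → w ← 1.900000 + 0.11·0.273000 = 1.930030
t=0.110000, w=1.930030: f=0.192135 → w ← 1.930030 + 0.11·0.192135 = 1.951165
t=0.220000, w=1.951165: f=0.121020 → w ← 1.951165 + 0.11·0.121020 = 1.964477
w(0.33) ≈ 1.9645

1.9645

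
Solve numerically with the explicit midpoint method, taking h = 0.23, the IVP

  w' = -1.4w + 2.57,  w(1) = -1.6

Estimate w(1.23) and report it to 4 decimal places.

-0.6718

Midpoint: k1 = f(s_n, w_n); k2 = f(s_n + h/2, w_n + (h/2)·k1); w_{n+1} = w_n + h·k2.
s=1.000000, w=-1.600000:
  k1 = f(1.000000, -1.600000) = 4.810000
  k2 = f(1.115000, -1.046850) = 4.035590
  w ← -1.600000 + 0.23·4.035590 = -0.671814
w(1.23) ≈ -0.6718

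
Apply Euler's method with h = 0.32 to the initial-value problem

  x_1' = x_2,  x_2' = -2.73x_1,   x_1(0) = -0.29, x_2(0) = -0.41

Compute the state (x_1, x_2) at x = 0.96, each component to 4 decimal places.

Euler on (x_1,x_2): x_1_{n+1} = x_1_n + h·x_1', x_2_{n+1} = x_2_n + h·x_2'.
0.000000: (-0.290000, -0.410000); f=(-0.410000, 0.791700) → (-0.421200, -0.156656)
0.320000: (-0.421200, -0.156656); f=(-0.156656, 1.149876) → (-0.471330, 0.211304)
0.640000: (-0.471330, 0.211304); f=(0.211304, 1.286731) → (-0.403713, 0.623058)
(x_1(0.96), x_2(0.96)) ≈ (-0.4037, 0.6231)

-0.4037, 0.6231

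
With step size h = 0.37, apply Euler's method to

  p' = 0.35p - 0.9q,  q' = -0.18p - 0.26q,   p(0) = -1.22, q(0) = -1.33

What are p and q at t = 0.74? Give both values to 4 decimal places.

Euler on (p,q): p_{n+1} = p_n + h·p', q_{n+1} = q_n + h·q'.
0.000000: (-1.220000, -1.330000); f=(0.770000, 0.565400) → (-0.935100, -1.120802)
0.370000: (-0.935100, -1.120802); f=(0.681437, 0.459727) → (-0.682968, -0.950703)
(p(0.74), q(0.74)) ≈ (-0.6830, -0.9507)

-0.6830, -0.9507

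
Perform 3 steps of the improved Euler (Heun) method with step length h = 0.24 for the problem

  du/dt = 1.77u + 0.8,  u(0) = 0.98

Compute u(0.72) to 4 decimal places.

4.5277

Heun: k1 = f(t_n, u_n); k2 = f(t_n + h, u_n + h·k1); u_{n+1} = u_n + (h/2)·(k1 + k2).
t=0.000000, u=0.980000:
  k1 = f(0.000000, 0.980000) = 2.534600
  k2 = f(0.240000, 1.588304) = 3.611298
  u ← 0.980000 + (0.24/2)·(2.534600 + 3.611298) = 1.717508
t=0.240000, u=1.717508:
  k1 = f(0.240000, 1.717508) = 3.839989
  k2 = f(0.480000, 2.639105) = 5.471216
  u ← 1.717508 + (0.24/2)·(3.839989 + 5.471216) = 2.834852
t=0.480000, u=2.834852:
  k1 = f(0.480000, 2.834852) = 5.817689
  k2 = f(0.720000, 4.231098) = 8.289043
  u ← 2.834852 + (0.24/2)·(5.817689 + 8.289043) = 4.527660
u(0.72) ≈ 4.5277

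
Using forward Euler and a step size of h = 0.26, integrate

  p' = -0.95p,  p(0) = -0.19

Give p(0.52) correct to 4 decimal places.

Euler: p_{n+1} = p_n + h·f(t_n, p_n).
t=0.000000, p=-0.190000: f=0.180500 → p ← -0.190000 + 0.26·0.180500 = -0.143070
t=0.260000, p=-0.143070: f=0.135916 → p ← -0.143070 + 0.26·0.135916 = -0.107732
p(0.52) ≈ -0.1077

-0.1077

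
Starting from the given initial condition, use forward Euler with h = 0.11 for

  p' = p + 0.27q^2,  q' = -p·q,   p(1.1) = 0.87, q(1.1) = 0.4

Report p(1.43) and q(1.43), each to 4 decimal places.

1.2031, 0.2847

Euler on (p,q): p_{n+1} = p_n + h·p', q_{n+1} = q_n + h·q'.
1.100000: (0.870000, 0.400000); f=(0.913200, -0.348000) → (0.970452, 0.361720)
1.210000: (0.970452, 0.361720); f=(1.005779, -0.351032) → (1.081088, 0.323106)
1.320000: (1.081088, 0.323106); f=(1.109275, -0.349306) → (1.203108, 0.284683)
(p(1.43), q(1.43)) ≈ (1.2031, 0.2847)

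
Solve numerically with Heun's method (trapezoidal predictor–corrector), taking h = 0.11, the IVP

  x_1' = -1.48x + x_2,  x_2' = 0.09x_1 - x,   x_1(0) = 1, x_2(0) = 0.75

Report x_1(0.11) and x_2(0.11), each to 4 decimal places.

1.0741, 0.7543

Heun on (x_1,x_2): k1 = f(x_n, state_n); k2 = f(x_n + h, state_n + h·k1); state_{n+1} = state_n + (h/2)·(k1 + k2).
0.000000: (1.000000, 0.750000)
  k1 = (0.750000, 0.090000)
  predictor → (1.082500, 0.759900)
  k2 = (0.597100, -0.012575)
  → (1.074091, 0.754258)
(x_1(0.11), x_2(0.11)) ≈ (1.0741, 0.7543)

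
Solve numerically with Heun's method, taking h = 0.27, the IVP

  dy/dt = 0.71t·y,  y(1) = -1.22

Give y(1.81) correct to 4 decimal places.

-2.7118

Heun: k1 = f(t_n, y_n); k2 = f(t_n + h, y_n + h·k1); y_{n+1} = y_n + (h/2)·(k1 + k2).
t=1.000000, y=-1.220000:
  k1 = f(1.000000, -1.220000) = -0.866200
  k2 = f(1.270000, -1.453874) = -1.310958
  y ← -1.220000 + (0.27/2)·(-0.866200 + (-1.310958)) = -1.513916
t=1.270000, y=-1.513916:
  k1 = f(1.270000, -1.513916) = -1.365098
  k2 = f(1.540000, -1.882493) = -2.058318
  y ← -1.513916 + (0.27/2)·(-1.365098 + (-2.058318)) = -1.976078
t=1.540000, y=-1.976078:
  k1 = f(1.540000, -1.976078) = -2.160643
  k2 = f(1.810000, -2.559451) = -3.289151
  y ← -1.976078 + (0.27/2)·(-2.160643 + (-3.289151)) = -2.711800
y(1.81) ≈ -2.7118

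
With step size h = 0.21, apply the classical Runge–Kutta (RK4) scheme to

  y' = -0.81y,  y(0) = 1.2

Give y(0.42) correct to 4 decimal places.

RK4: k1 = f(t_n, y_n); k2 = f(t_n + h/2, y_n + (h/2)·k1); k3 = f(t_n + h/2, y_n + (h/2)·k2); k4 = f(t_n + h, y_n + h·k3); y_{n+1} = y_n + (h/6)·(k1 + 2k2 + 2k3 + k4).
t=0.000000, y=1.200000:
  k1 = f(0.000000, 1.200000) = -0.972000
  k2 = f(0.105000, 1.097940) = -0.889331
  k3 = f(0.105000, 1.106620) = -0.896362
  k4 = f(0.210000, 1.011764) = -0.819529
  y ← 1.200000 + (0.21/6)·(k1 + 2k2 + 2k3 + k4) = 1.012298
t=0.210000, y=1.012298:
  k1 = f(0.210000, 1.012298) = -0.819961
  k2 = f(0.315000, 0.926202) = -0.750224
  k3 = f(0.315000, 0.933524) = -0.756155
  k4 = f(0.420000, 0.853505) = -0.691339
  y ← 1.012298 + (0.21/6)·(k1 + 2k2 + 2k3 + k4) = 0.853956
y(0.42) ≈ 0.8540

0.8540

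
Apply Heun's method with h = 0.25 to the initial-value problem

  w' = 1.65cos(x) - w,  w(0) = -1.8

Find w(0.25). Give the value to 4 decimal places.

-1.0517

Heun: k1 = f(x_n, w_n); k2 = f(x_n + h, w_n + h·k1); w_{n+1} = w_n + (h/2)·(k1 + k2).
x=0.000000, w=-1.800000:
  k1 = f(0.000000, -1.800000) = 3.450000
  k2 = f(0.250000, -0.937500) = 2.536205
  w ← -1.800000 + (0.25/2)·(3.450000 + 2.536205) = -1.051724
w(0.25) ≈ -1.0517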